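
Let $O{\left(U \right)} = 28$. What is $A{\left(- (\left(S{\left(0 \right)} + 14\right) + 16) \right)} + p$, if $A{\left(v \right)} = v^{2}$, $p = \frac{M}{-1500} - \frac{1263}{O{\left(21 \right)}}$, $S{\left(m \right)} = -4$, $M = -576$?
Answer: $\frac{2209469}{3500} \approx 631.28$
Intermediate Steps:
$p = - \frac{156531}{3500}$ ($p = - \frac{576}{-1500} - \frac{1263}{28} = \left(-576\right) \left(- \frac{1}{1500}\right) - \frac{1263}{28} = \frac{48}{125} - \frac{1263}{28} = - \frac{156531}{3500} \approx -44.723$)
$A{\left(- (\left(S{\left(0 \right)} + 14\right) + 16) \right)} + p = \left(- (\left(-4 + 14\right) + 16)\right)^{2} - \frac{156531}{3500} = \left(- (10 + 16)\right)^{2} - \frac{156531}{3500} = \left(\left(-1\right) 26\right)^{2} - \frac{156531}{3500} = \left(-26\right)^{2} - \frac{156531}{3500} = 676 - \frac{156531}{3500} = \frac{2209469}{3500}$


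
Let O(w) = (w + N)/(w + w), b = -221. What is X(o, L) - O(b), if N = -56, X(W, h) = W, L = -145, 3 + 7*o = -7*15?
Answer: -49675/3094 ≈ -16.055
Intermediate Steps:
o = -108/7 (o = -3/7 + (-7*15)/7 = -3/7 + (1/7)*(-105) = -3/7 - 15 = -108/7 ≈ -15.429)
O(w) = (-56 + w)/(2*w) (O(w) = (w - 56)/(w + w) = (-56 + w)/((2*w)) = (-56 + w)*(1/(2*w)) = (-56 + w)/(2*w))
X(o, L) - O(b) = -108/7 - (-56 - 221)/(2*(-221)) = -108/7 - (-1)*(-277)/(2*221) = -108/7 - 1*277/442 = -108/7 - 277/442 = -49675/3094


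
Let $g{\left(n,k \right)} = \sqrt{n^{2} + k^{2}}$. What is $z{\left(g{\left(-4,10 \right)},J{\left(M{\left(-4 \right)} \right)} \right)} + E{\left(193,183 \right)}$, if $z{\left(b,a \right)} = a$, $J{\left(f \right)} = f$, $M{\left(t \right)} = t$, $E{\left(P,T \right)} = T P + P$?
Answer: $35508$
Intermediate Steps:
$E{\left(P,T \right)} = P + P T$ ($E{\left(P,T \right)} = P T + P = P + P T$)
$g{\left(n,k \right)} = \sqrt{k^{2} + n^{2}}$
$z{\left(g{\left(-4,10 \right)},J{\left(M{\left(-4 \right)} \right)} \right)} + E{\left(193,183 \right)} = -4 + 193 \left(1 + 183\right) = -4 + 193 \cdot 184 = -4 + 35512 = 35508$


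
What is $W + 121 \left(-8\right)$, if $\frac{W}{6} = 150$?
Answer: $-68$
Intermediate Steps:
$W = 900$ ($W = 6 \cdot 150 = 900$)
$W + 121 \left(-8\right) = 900 + 121 \left(-8\right) = 900 - 968 = -68$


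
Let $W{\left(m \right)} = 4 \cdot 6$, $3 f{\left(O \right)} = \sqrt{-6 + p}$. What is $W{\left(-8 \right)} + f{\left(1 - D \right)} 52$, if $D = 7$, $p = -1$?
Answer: $24 + \frac{52 i \sqrt{7}}{3} \approx 24.0 + 45.86 i$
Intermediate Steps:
$f{\left(O \right)} = \frac{i \sqrt{7}}{3}$ ($f{\left(O \right)} = \frac{\sqrt{-6 - 1}}{3} = \frac{\sqrt{-7}}{3} = \frac{i \sqrt{7}}{3}$)
$W{\left(m \right)} = 24$
$W{\left(-8 \right)} + f{\left(1 - D \right)} 52 = 24 + \frac{i \sqrt{7}}{3} \cdot 52 = 24 + \frac{52 i \sqrt{7}}{3}$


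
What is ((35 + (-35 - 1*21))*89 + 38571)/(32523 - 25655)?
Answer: 18351/3434 ≈ 5.3439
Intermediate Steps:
((35 + (-35 - 1*21))*89 + 38571)/(32523 - 25655) = ((35 + (-35 - 21))*89 + 38571)/6868 = ((35 - 56)*89 + 38571)*(1/6868) = (-21*89 + 38571)*(1/6868) = (-1869 + 38571)*(1/6868) = 36702*(1/6868) = 18351/3434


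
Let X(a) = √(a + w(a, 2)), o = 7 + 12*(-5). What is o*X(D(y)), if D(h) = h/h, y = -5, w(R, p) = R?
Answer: -53*√2 ≈ -74.953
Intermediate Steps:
o = -53 (o = 7 - 60 = -53)
D(h) = 1
X(a) = √2*√a (X(a) = √(a + a) = √(2*a) = √2*√a)
o*X(D(y)) = -53*√2*√1 = -53*√2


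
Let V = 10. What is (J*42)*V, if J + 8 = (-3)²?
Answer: 420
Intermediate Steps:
J = 1 (J = -8 + (-3)² = -8 + 9 = 1)
(J*42)*V = (1*42)*10 = 42*10 = 420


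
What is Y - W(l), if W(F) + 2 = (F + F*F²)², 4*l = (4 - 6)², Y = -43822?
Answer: -43824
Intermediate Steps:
l = 1 (l = (4 - 6)²/4 = (¼)*(-2)² = (¼)*4 = 1)
W(F) = -2 + (F + F³)² (W(F) = -2 + (F + F*F²)² = -2 + (F + F³)²)
Y - W(l) = -43822 - (-2 + 1²*(1 + 1²)²) = -43822 - (-2 + 1*(1 + 1)²) = -43822 - (-2 + 1*2²) = -43822 - (-2 + 1*4) = -43822 - (-2 + 4) = -43822 - 1*2 = -43822 - 2 = -43824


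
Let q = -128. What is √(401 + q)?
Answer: √273 ≈ 16.523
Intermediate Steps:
√(401 + q) = √(401 - 128) = √273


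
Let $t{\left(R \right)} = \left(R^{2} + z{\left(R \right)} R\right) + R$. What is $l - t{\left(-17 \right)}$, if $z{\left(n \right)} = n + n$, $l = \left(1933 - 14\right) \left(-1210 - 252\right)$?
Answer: $-2806428$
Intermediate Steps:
$l = -2805578$ ($l = 1919 \left(-1462\right) = -2805578$)
$z{\left(n \right)} = 2 n$
$t{\left(R \right)} = R + 3 R^{2}$ ($t{\left(R \right)} = \left(R^{2} + 2 R R\right) + R = \left(R^{2} + 2 R^{2}\right) + R = 3 R^{2} + R = R + 3 R^{2}$)
$l - t{\left(-17 \right)} = -2805578 - - 17 \left(1 + 3 \left(-17\right)\right) = -2805578 - - 17 \left(1 - 51\right) = -2805578 - \left(-17\right) \left(-50\right) = -2805578 - 850 = -2806428$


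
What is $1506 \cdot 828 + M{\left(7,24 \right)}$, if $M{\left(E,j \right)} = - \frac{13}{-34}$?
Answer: $\frac{42396925}{34} \approx 1.247 \cdot 10^{6}$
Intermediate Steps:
$M{\left(E,j \right)} = \frac{13}{34}$ ($M{\left(E,j \right)} = \left(-13\right) \left(- \frac{1}{34}\right) = \frac{13}{34}$)
$1506 \cdot 828 + M{\left(7,24 \right)} = 1506 \cdot 828 + \frac{13}{34} = 1246968 + \frac{13}{34} = \frac{42396925}{34}$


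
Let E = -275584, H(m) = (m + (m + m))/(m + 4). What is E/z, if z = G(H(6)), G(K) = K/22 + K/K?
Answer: -30314240/119 ≈ -2.5474e+5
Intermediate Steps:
H(m) = 3*m/(4 + m) (H(m) = (m + 2*m)/(4 + m) = (3*m)/(4 + m) = 3*m/(4 + m))
G(K) = 1 + K/22 (G(K) = K*(1/22) + 1 = K/22 + 1 = 1 + K/22)
z = 119/110 (z = 1 + (3*6/(4 + 6))/22 = 1 + (3*6/10)/22 = 1 + (3*6*(⅒))/22 = 1 + (1/22)*(9/5) = 1 + 9/110 = 119/110 ≈ 1.0818)
E/z = -275584/119/110 = -275584*110/119 = -30314240/119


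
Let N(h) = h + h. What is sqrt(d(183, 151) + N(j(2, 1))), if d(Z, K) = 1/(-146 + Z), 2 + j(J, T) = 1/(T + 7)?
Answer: I*sqrt(20387)/74 ≈ 1.9295*I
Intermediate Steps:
j(J, T) = -2 + 1/(7 + T) (j(J, T) = -2 + 1/(T + 7) = -2 + 1/(7 + T))
N(h) = 2*h
sqrt(d(183, 151) + N(j(2, 1))) = sqrt(1/(-146 + 183) + 2*((-13 - 2*1)/(7 + 1))) = sqrt(1/37 + 2*((-13 - 2)/8)) = sqrt(1/37 + 2*((1/8)*(-15))) = sqrt(1/37 + 2*(-15/8)) = sqrt(1/37 - 15/4) = sqrt(-551/148) = I*sqrt(20387)/74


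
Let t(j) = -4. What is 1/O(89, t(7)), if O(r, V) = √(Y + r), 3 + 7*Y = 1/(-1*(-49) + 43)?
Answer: 2*√9183601/57041 ≈ 0.10626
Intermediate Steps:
Y = -275/644 (Y = -3/7 + 1/(7*(-1*(-49) + 43)) = -3/7 + 1/(7*(49 + 43)) = -3/7 + (⅐)/92 = -3/7 + (⅐)*(1/92) = -3/7 + 1/644 = -275/644 ≈ -0.42702)
O(r, V) = √(-275/644 + r)
1/O(89, t(7)) = 1/(√(-44275 + 103684*89)/322) = 1/(√(-44275 + 9227876)/322) = 1/(√9183601/322) = 2*√9183601/57041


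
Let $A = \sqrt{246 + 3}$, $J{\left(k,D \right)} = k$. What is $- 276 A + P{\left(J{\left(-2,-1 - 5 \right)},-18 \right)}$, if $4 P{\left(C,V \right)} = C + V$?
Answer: $-5 - 276 \sqrt{249} \approx -4360.2$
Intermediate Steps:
$P{\left(C,V \right)} = \frac{C}{4} + \frac{V}{4}$ ($P{\left(C,V \right)} = \frac{C + V}{4} = \frac{C}{4} + \frac{V}{4}$)
$A = \sqrt{249} \approx 15.78$
$- 276 A + P{\left(J{\left(-2,-1 - 5 \right)},-18 \right)} = - 276 \sqrt{249} + \left(\frac{1}{4} \left(-2\right) + \frac{1}{4} \left(-18\right)\right) = - 276 \sqrt{249} - 5 = -5 - 276 \sqrt{249}$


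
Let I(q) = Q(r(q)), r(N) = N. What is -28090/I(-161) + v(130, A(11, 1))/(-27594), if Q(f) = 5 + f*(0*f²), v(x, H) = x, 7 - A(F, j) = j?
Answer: -77511611/13797 ≈ -5618.0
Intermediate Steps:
A(F, j) = 7 - j
Q(f) = 5 (Q(f) = 5 + f*0 = 5 + 0 = 5)
I(q) = 5
-28090/I(-161) + v(130, A(11, 1))/(-27594) = -28090/5 + 130/(-27594) = -28090*⅕ + 130*(-1/27594) = -5618 - 65/13797 = -77511611/13797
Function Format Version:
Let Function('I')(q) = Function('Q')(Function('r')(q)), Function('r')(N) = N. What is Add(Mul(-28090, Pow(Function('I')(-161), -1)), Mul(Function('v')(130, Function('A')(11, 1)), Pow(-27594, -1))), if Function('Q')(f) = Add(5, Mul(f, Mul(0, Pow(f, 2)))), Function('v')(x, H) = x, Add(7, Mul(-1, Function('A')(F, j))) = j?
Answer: Rational(-77511611, 13797) ≈ -5618.0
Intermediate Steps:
Function('A')(F, j) = Add(7, Mul(-1, j))
Function('Q')(f) = 5 (Function('Q')(f) = Add(5, Mul(f, 0)) = Add(5, 0) = 5)
Function('I')(q) = 5
Add(Mul(-28090, Pow(Function('I')(-161), -1)), Mul(Function('v')(130, Function('A')(11, 1)), Pow(-27594, -1))) = Add(Mul(-28090, Pow(5, -1)), Mul(130, Pow(-27594, -1))) = Add(Mul(-28090, Rational(1, 5)), Mul(130, Rational(-1, 27594))) = Add(-5618, Rational(-65, 13797)) = Rational(-77511611, 13797)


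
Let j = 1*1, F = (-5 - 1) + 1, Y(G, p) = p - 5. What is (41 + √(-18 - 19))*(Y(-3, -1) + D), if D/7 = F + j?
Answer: -1394 - 34*I*√37 ≈ -1394.0 - 206.81*I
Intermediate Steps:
Y(G, p) = -5 + p
F = -5 (F = -6 + 1 = -5)
j = 1
D = -28 (D = 7*(-5 + 1) = 7*(-4) = -28)
(41 + √(-18 - 19))*(Y(-3, -1) + D) = (41 + √(-18 - 19))*((-5 - 1) - 28) = (41 + √(-37))*(-6 - 28) = (41 + I*√37)*(-34) = -1394 - 34*I*√37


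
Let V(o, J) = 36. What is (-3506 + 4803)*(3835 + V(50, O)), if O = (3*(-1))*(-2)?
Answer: 5020687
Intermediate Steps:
O = 6 (O = -3*(-2) = 6)
(-3506 + 4803)*(3835 + V(50, O)) = (-3506 + 4803)*(3835 + 36) = 1297*3871 = 5020687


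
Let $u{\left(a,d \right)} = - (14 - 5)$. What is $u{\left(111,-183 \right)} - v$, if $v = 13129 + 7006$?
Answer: $-20144$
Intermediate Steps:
$u{\left(a,d \right)} = -9$ ($u{\left(a,d \right)} = \left(-1\right) 9 = -9$)
$v = 20135$
$u{\left(111,-183 \right)} - v = -9 - 20135 = -20144$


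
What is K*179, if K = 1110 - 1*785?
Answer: 58175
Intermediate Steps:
K = 325 (K = 1110 - 785 = 325)
K*179 = 325*179 = 58175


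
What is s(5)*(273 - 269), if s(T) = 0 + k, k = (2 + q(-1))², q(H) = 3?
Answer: 100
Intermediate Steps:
k = 25 (k = (2 + 3)² = 5² = 25)
s(T) = 25 (s(T) = 0 + 25 = 25)
s(5)*(273 - 269) = 25*(273 - 269) = 25*4 = 100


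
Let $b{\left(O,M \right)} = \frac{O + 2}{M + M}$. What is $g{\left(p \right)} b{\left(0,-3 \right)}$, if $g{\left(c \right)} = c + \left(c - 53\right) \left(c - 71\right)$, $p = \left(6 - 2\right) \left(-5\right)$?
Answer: $- \frac{6623}{3} \approx -2207.7$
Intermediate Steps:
$p = -20$ ($p = 4 \left(-5\right) = -20$)
$b{\left(O,M \right)} = \frac{2 + O}{2 M}$
$g{\left(c \right)} = c + \left(-71 + c\right) \left(-53 + c\right)$ ($g{\left(c \right)} = c + \left(-53 + c\right) \left(-71 + c\right) = c + \left(-71 + c\right) \left(-53 + c\right)$)
$g{\left(p \right)} b{\left(0,-3 \right)} = \left(3763 + \left(-20\right)^{2} - -2460\right) \frac{2 + 0}{2 \left(-3\right)} = \left(3763 + 400 + 2460\right) \frac{1}{2} \left(- \frac{1}{3}\right) 2 = 6623 \left(- \frac{1}{3}\right) = - \frac{6623}{3}$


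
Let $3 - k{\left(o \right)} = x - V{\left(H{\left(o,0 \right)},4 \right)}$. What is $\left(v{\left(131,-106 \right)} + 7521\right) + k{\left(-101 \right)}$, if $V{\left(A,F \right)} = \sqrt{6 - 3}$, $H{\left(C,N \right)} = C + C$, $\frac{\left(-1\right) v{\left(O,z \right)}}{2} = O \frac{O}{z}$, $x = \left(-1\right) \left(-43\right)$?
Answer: $\frac{413654}{53} + \sqrt{3} \approx 7806.5$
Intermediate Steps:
$x = 43$
$v{\left(O,z \right)} = - \frac{2 O^{2}}{z}$ ($v{\left(O,z \right)} = - 2 O \frac{O}{z} = - 2 \frac{O^{2}}{z} = - \frac{2 O^{2}}{z}$)
$H{\left(C,N \right)} = 2 C$
$V{\left(A,F \right)} = \sqrt{3}$
$k{\left(o \right)} = -40 + \sqrt{3}$ ($k{\left(o \right)} = 3 - \left(43 - \sqrt{3}\right) = -40 + \sqrt{3}$)
$\left(v{\left(131,-106 \right)} + 7521\right) + k{\left(-101 \right)} = \left(- \frac{2 \cdot 131^{2}}{-106} + 7521\right) - \left(40 - \sqrt{3}\right) = \left(\left(-2\right) 17161 \left(- \frac{1}{106}\right) + 7521\right) - \left(40 - \sqrt{3}\right) = \left(\frac{17161}{53} + 7521\right) - \left(40 - \sqrt{3}\right) = \frac{415774}{53} - \left(40 - \sqrt{3}\right) = \frac{413654}{53} + \sqrt{3}$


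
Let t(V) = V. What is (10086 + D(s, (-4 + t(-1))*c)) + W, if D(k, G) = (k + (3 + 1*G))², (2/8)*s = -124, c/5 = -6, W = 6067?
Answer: 133802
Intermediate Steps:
c = -30 (c = 5*(-6) = -30)
s = -496 (s = 4*(-124) = -496)
D(k, G) = (3 + G + k)² (D(k, G) = (k + (3 + G))² = (3 + G + k)²)
(10086 + D(s, (-4 + t(-1))*c)) + W = (10086 + (3 + (-4 - 1)*(-30) - 496)²) + 6067 = (10086 + (3 - 5*(-30) - 496)²) + 6067 = (10086 + (3 + 150 - 496)²) + 6067 = (10086 + (-343)²) + 6067 = (10086 + 117649) + 6067 = 127735 + 6067 = 133802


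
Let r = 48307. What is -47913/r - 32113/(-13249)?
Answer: 916483354/640019443 ≈ 1.4320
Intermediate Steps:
-47913/r - 32113/(-13249) = -47913/48307 - 32113/(-13249) = -47913*1/48307 - 32113*(-1/13249) = -47913/48307 + 32113/13249 = 916483354/640019443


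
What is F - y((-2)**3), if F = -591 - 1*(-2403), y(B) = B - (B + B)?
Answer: 1804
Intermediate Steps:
y(B) = -B (y(B) = B - 2*B = -B)
F = 1812 (F = -591 + 2403 = 1812)
F - y((-2)**3) = 1812 - (-1)*(-2)**3 = 1812 - (-1)*(-8) = 1812 - 1*8 = 1812 - 8 = 1804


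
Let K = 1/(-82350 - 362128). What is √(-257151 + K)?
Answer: I*√50802929633397562/444478 ≈ 507.1*I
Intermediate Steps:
K = -1/444478 (K = 1/(-444478) = -1/444478 ≈ -2.2498e-6)
√(-257151 + K) = √(-257151 - 1/444478) = √(-114297962179/444478) = I*√50802929633397562/444478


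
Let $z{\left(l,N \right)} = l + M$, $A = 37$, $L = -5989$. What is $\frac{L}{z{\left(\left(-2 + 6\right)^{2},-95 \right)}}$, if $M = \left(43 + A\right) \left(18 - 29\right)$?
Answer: $\frac{5989}{864} \approx 6.9317$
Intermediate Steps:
$M = -880$ ($M = \left(43 + 37\right) \left(18 - 29\right) = 80 \left(-11\right) = -880$)
$z{\left(l,N \right)} = -880 + l$ ($z{\left(l,N \right)} = l - 880 = -880 + l$)
$\frac{L}{z{\left(\left(-2 + 6\right)^{2},-95 \right)}} = - \frac{5989}{-880 + \left(-2 + 6\right)^{2}} = - \frac{5989}{-880 + 4^{2}} = - \frac{5989}{-880 + 16} = - \frac{5989}{-864} = \left(-5989\right) \left(- \frac{1}{864}\right) = \frac{5989}{864}$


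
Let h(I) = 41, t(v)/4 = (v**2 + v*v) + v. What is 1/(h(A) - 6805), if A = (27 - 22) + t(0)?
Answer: -1/6764 ≈ -0.00014784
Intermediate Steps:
t(v) = 4*v + 8*v**2 (t(v) = 4*((v**2 + v*v) + v) = 4*((v**2 + v**2) + v) = 4*(2*v**2 + v) = 4*(v + 2*v**2) = 4*v + 8*v**2)
A = 5 (A = (27 - 22) + 4*0*(1 + 2*0) = 5 + 4*0*(1 + 0) = 5 + 4*0*1 = 5 + 0 = 5)
1/(h(A) - 6805) = 1/(41 - 6805) = 1/(-6764) = -1/6764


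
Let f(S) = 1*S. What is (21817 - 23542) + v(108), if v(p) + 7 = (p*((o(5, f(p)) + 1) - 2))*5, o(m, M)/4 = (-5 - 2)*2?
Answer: -32512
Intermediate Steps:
f(S) = S
o(m, M) = -56 (o(m, M) = 4*((-5 - 2)*2) = 4*(-7*2) = 4*(-14) = -56)
v(p) = -7 - 285*p (v(p) = -7 + (p*((-56 + 1) - 2))*5 = -7 + (p*(-55 - 2))*5 = -7 + (p*(-57))*5 = -7 - 57*p*5 = -7 - 285*p)
(21817 - 23542) + v(108) = (21817 - 23542) + (-7 - 285*108) = -1725 + (-7 - 30780) = -1725 - 30787 = -32512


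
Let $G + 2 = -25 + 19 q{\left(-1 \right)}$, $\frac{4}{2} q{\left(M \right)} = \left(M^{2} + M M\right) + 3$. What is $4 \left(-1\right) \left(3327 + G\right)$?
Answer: $-13390$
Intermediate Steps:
$q{\left(M \right)} = \frac{3}{2} + M^{2}$ ($q{\left(M \right)} = \frac{\left(M^{2} + M M\right) + 3}{2} = \frac{\left(M^{2} + M^{2}\right) + 3}{2} = \frac{2 M^{2} + 3}{2} = \frac{3 + 2 M^{2}}{2} = \frac{3}{2} + M^{2}$)
$G = \frac{41}{2}$ ($G = -2 - \left(25 - 19 \left(\frac{3}{2} + \left(-1\right)^{2}\right)\right) = -2 - \left(25 - 19 \left(\frac{3}{2} + 1\right)\right) = -2 + \left(-25 + 19 \cdot \frac{5}{2}\right) = -2 + \left(-25 + \frac{95}{2}\right) = -2 + \frac{45}{2} = \frac{41}{2} \approx 20.5$)
$4 \left(-1\right) \left(3327 + G\right) = 4 \left(-1\right) \left(3327 + \frac{41}{2}\right) = \left(-4\right) \frac{6695}{2} = -13390$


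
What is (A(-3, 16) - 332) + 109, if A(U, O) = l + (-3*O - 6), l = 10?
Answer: -267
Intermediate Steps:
A(U, O) = 4 - 3*O (A(U, O) = 10 + (-3*O - 6) = 10 + (-6 - 3*O) = 4 - 3*O)
(A(-3, 16) - 332) + 109 = ((4 - 3*16) - 332) + 109 = ((4 - 48) - 332) + 109 = (-44 - 332) + 109 = -376 + 109 = -267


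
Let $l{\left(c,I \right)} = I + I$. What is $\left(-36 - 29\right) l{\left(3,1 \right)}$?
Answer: $-130$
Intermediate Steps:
$l{\left(c,I \right)} = 2 I$
$\left(-36 - 29\right) l{\left(3,1 \right)} = \left(-36 - 29\right) 2 \cdot 1 = \left(-65\right) 2 = -130$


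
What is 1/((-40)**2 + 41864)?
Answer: 1/43464 ≈ 2.3008e-5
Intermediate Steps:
1/((-40)**2 + 41864) = 1/(1600 + 41864) = 1/43464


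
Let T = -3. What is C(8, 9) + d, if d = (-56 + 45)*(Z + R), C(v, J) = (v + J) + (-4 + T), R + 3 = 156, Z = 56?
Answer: -2289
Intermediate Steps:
R = 153 (R = -3 + 156 = 153)
C(v, J) = -7 + J + v (C(v, J) = (v + J) + (-4 - 3) = (J + v) - 7 = -7 + J + v)
d = -2299 (d = (-56 + 45)*(56 + 153) = -11*209 = -2299)
C(8, 9) + d = (-7 + 9 + 8) - 2299 = 10 - 2299 = -2289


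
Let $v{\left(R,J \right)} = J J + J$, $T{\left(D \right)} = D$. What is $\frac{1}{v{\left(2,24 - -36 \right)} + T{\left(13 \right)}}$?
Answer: $\frac{1}{3673} \approx 0.00027226$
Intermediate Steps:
$v{\left(R,J \right)} = J + J^{2}$ ($v{\left(R,J \right)} = J^{2} + J = J + J^{2}$)
$\frac{1}{v{\left(2,24 - -36 \right)} + T{\left(13 \right)}} = \frac{1}{\left(24 - -36\right) \left(1 + \left(24 - -36\right)\right) + 13} = \frac{1}{\left(24 + 36\right) \left(1 + \left(24 + 36\right)\right) + 13} = \frac{1}{60 \left(1 + 60\right) + 13} = \frac{1}{60 \cdot 61 + 13} = \frac{1}{3660 + 13} = \frac{1}{3673}$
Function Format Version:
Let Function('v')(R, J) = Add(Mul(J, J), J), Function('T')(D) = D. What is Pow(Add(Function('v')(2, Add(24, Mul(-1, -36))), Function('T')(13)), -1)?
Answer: Rational(1, 3673) ≈ 0.00027226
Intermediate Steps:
Function('v')(R, J) = Add(J, Pow(J, 2)) (Function('v')(R, J) = Add(Pow(J, 2), J) = Add(J, Pow(J, 2)))
Pow(Add(Function('v')(2, Add(24, Mul(-1, -36))), Function('T')(13)), -1) = Pow(Add(Mul(Add(24, Mul(-1, -36)), Add(1, Add(24, Mul(-1, -36)))), 13), -1) = Pow(Add(Mul(Add(24, 36), Add(1, Add(24, 36))), 13), -1) = Pow(Add(Mul(60, Add(1, 60)), 13), -1) = Pow(Add(Mul(60, 61), 13), -1) = Pow(Add(3660, 13), -1) = Pow(3673, -1) = Rational(1, 3673)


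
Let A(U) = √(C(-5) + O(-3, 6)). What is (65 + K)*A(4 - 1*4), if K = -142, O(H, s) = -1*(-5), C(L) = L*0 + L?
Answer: 0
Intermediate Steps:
C(L) = L (C(L) = 0 + L = L)
O(H, s) = 5
A(U) = 0 (A(U) = √(-5 + 5) = √0 = 0)
(65 + K)*A(4 - 1*4) = (65 - 142)*0 = -77*0 = 0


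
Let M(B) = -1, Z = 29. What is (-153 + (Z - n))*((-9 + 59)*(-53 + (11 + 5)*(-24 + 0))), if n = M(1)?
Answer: 2687550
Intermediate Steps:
n = -1
(-153 + (Z - n))*((-9 + 59)*(-53 + (11 + 5)*(-24 + 0))) = (-153 + (29 - 1*(-1)))*((-9 + 59)*(-53 + (11 + 5)*(-24 + 0))) = (-153 + (29 + 1))*(50*(-53 + 16*(-24))) = (-153 + 30)*(50*(-53 - 384)) = -6150*(-437) = -123*(-21850) = 2687550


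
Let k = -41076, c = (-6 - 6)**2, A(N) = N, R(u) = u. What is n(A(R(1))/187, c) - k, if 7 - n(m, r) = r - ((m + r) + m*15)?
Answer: 7682537/187 ≈ 41083.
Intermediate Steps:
c = 144 (c = (-12)**2 = 144)
n(m, r) = 7 + 16*m (n(m, r) = 7 - (r - ((m + r) + m*15)) = 7 - (r - ((m + r) + 15*m)) = 7 - (r - (r + 16*m)) = 7 - (r + (-r - 16*m)) = 7 - (-16)*m = 7 + 16*m)
n(A(R(1))/187, c) - k = (7 + 16*(1/187)) - 1*(-41076) = (7 + 16*(1*(1/187))) + 41076 = (7 + 16*(1/187)) + 41076 = (7 + 16/187) + 41076 = 1325/187 + 41076 = 7682537/187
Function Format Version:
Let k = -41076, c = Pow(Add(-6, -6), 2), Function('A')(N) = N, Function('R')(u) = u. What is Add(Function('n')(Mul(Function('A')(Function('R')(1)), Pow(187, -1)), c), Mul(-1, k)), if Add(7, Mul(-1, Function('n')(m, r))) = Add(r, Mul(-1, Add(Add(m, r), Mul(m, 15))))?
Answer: Rational(7682537, 187) ≈ 41083.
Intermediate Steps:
c = 144 (c = Pow(-12, 2) = 144)
Function('n')(m, r) = Add(7, Mul(16, m)) (Function('n')(m, r) = Add(7, Mul(-1, Add(r, Mul(-1, Add(Add(m, r), Mul(m, 15)))))) = Add(7, Mul(-1, Add(r, Mul(-1, Add(Add(m, r), Mul(15, m)))))) = Add(7, Mul(-1, Add(r, Mul(-1, Add(r, Mul(16, m)))))) = Add(7, Mul(-1, Add(r, Add(Mul(-1, r), Mul(-16, m))))) = Add(7, Mul(-1, Mul(-16, m))) = Add(7, Mul(16, m)))
Add(Function('n')(Mul(Function('A')(Function('R')(1)), Pow(187, -1)), c), Mul(-1, k)) = Add(Add(7, Mul(16, Mul(1, Pow(187, -1)))), Mul(-1, -41076)) = Add(Add(7, Mul(16, Mul(1, Rational(1, 187)))), 41076) = Add(Add(7, Mul(16, Rational(1, 187))), 41076) = Add(Add(7, Rational(16, 187)), 41076) = Add(Rational(1325, 187), 41076) = Rational(7682537, 187)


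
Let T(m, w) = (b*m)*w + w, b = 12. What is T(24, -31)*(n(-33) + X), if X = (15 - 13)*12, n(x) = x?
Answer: 80631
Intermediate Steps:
T(m, w) = w + 12*m*w (T(m, w) = (12*m)*w + w = 12*m*w + w = w + 12*m*w)
X = 24 (X = 2*12 = 24)
T(24, -31)*(n(-33) + X) = (-31*(1 + 12*24))*(-33 + 24) = -31*(1 + 288)*(-9) = -31*289*(-9) = -8959*(-9) = 80631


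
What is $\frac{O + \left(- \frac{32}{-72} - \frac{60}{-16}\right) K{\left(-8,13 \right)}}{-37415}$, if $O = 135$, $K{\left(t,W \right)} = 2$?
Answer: $- \frac{2581}{673470} \approx -0.0038324$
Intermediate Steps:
$\frac{O + \left(- \frac{32}{-72} - \frac{60}{-16}\right) K{\left(-8,13 \right)}}{-37415} = \frac{135 + \left(- \frac{32}{-72} - \frac{60}{-16}\right) 2}{-37415} = \left(135 + \left(\left(-32\right) \left(- \frac{1}{72}\right) - - \frac{15}{4}\right) 2\right) \left(- \frac{1}{37415}\right) = \left(135 + \left(\frac{4}{9} + \frac{15}{4}\right) 2\right) \left(- \frac{1}{37415}\right) = \left(135 + \frac{151}{36} \cdot 2\right) \left(- \frac{1}{37415}\right) = \left(135 + \frac{151}{18}\right) \left(- \frac{1}{37415}\right) = \frac{2581}{18} \left(- \frac{1}{37415}\right) = - \frac{2581}{673470}$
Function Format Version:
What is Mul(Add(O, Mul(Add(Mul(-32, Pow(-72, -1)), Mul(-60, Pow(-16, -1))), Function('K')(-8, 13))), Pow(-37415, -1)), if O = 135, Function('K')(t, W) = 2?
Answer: Rational(-2581, 673470) ≈ -0.0038324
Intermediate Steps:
Mul(Add(O, Mul(Add(Mul(-32, Pow(-72, -1)), Mul(-60, Pow(-16, -1))), Function('K')(-8, 13))), Pow(-37415, -1)) = Mul(Add(135, Mul(Add(Mul(-32, Pow(-72, -1)), Mul(-60, Pow(-16, -1))), 2)), Pow(-37415, -1)) = Mul(Add(135, Mul(Add(Mul(-32, Rational(-1, 72)), Mul(-60, Rational(-1, 16))), 2)), Rational(-1, 37415)) = Mul(Add(135, Mul(Add(Rational(4, 9), Rational(15, 4)), 2)), Rational(-1, 37415)) = Mul(Add(135, Mul(Rational(151, 36), 2)), Rational(-1, 37415)) = Mul(Add(135, Rational(151, 18)), Rational(-1, 37415)) = Mul(Rational(2581, 18), Rational(-1, 37415)) = Rational(-2581, 673470)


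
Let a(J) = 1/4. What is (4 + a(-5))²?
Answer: 289/16 ≈ 18.063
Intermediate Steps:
a(J) = ¼
(4 + a(-5))² = (4 + ¼)² = (17/4)² = 289/16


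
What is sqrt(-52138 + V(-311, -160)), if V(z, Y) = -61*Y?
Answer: I*sqrt(42378) ≈ 205.86*I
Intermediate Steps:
sqrt(-52138 + V(-311, -160)) = sqrt(-52138 - 61*(-160)) = sqrt(-52138 + 9760) = sqrt(-42378) = I*sqrt(42378)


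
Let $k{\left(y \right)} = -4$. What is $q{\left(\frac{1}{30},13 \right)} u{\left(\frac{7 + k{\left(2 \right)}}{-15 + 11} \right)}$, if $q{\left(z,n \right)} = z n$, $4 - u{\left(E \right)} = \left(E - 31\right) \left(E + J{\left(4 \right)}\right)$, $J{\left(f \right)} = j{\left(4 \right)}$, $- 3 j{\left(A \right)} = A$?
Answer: $- \frac{38779}{1440} \approx -26.93$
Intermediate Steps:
$j{\left(A \right)} = - \frac{A}{3}$
$J{\left(f \right)} = - \frac{4}{3}$ ($J{\left(f \right)} = \left(- \frac{1}{3}\right) 4 = - \frac{4}{3}$)
$u{\left(E \right)} = 4 - \left(-31 + E\right) \left(- \frac{4}{3} + E\right)$ ($u{\left(E \right)} = 4 - \left(E - 31\right) \left(E - \frac{4}{3}\right) = 4 - \left(-31 + E\right) \left(- \frac{4}{3} + E\right)$)
$q{\left(z,n \right)} = n z$
$q{\left(\frac{1}{30},13 \right)} u{\left(\frac{7 + k{\left(2 \right)}}{-15 + 11} \right)} = \frac{13}{30} \left(- \frac{112}{3} - \left(\frac{7 - 4}{-15 + 11}\right)^{2} + \frac{97 \frac{7 - 4}{-15 + 11}}{3}\right) = 13 \cdot \frac{1}{30} \left(- \frac{112}{3} - \left(\frac{3}{-4}\right)^{2} + \frac{97 \frac{3}{-4}}{3}\right) = \frac{13 \left(- \frac{112}{3} - \left(3 \left(- \frac{1}{4}\right)\right)^{2} + \frac{97 \cdot 3 \left(- \frac{1}{4}\right)}{3}\right)}{30} = \frac{13 \left(- \frac{112}{3} - \left(- \frac{3}{4}\right)^{2} + \frac{97}{3} \left(- \frac{3}{4}\right)\right)}{30} = \frac{13 \left(- \frac{112}{3} - \frac{9}{16} - \frac{97}{4}\right)}{30} = \frac{13}{30} \left(- \frac{2983}{48}\right) = - \frac{38779}{1440}$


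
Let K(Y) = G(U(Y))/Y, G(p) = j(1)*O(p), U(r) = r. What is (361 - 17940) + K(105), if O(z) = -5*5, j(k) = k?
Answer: -369164/21 ≈ -17579.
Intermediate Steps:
O(z) = -25
G(p) = -25 (G(p) = 1*(-25) = -25)
K(Y) = -25/Y
(361 - 17940) + K(105) = (361 - 17940) - 25/105 = -17579 - 25*1/105 = -17579 - 5/21 = -369164/21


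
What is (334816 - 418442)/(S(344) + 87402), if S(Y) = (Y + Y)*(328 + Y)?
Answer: -41813/274869 ≈ -0.15212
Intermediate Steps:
S(Y) = 2*Y*(328 + Y) (S(Y) = (2*Y)*(328 + Y) = 2*Y*(328 + Y))
(334816 - 418442)/(S(344) + 87402) = (334816 - 418442)/(2*344*(328 + 344) + 87402) = -83626/(2*344*672 + 87402) = -83626/(462336 + 87402) = -83626/549738 = -83626*1/549738 = -41813/274869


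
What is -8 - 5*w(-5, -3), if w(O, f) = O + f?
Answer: 32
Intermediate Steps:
-8 - 5*w(-5, -3) = -8 - 5*(-5 - 3) = -8 - 5*(-8) = -8 + 40 = 32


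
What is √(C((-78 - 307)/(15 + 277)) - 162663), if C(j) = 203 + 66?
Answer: I*√162394 ≈ 402.98*I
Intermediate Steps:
C(j) = 269
√(C((-78 - 307)/(15 + 277)) - 162663) = √(269 - 162663) = √(-162394) = I*√162394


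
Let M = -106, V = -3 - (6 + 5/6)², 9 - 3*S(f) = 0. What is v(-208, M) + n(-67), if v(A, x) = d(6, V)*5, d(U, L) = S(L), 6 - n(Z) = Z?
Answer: 88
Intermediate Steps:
n(Z) = 6 - Z
S(f) = 3 (S(f) = 3 - ⅓*0 = 3 + 0 = 3)
V = -1789/36 (V = -3 - (6 + 5*(⅙))² = -3 - (6 + ⅚)² = -3 - (41/6)² = -3 - 1*1681/36 = -3 - 1681/36 = -1789/36 ≈ -49.694)
d(U, L) = 3
v(A, x) = 15 (v(A, x) = 3*5 = 15)
v(-208, M) + n(-67) = 15 + (6 - 1*(-67)) = 15 + (6 + 67) = 15 + 73 = 88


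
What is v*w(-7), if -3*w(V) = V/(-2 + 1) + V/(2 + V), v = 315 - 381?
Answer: 924/5 ≈ 184.80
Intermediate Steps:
v = -66
w(V) = V/3 - V/(3*(2 + V)) (w(V) = -(V/(-2 + 1) + V/(2 + V))/3 = -(V/(-1) + V/(2 + V))/3 = -(V*(-1) + V/(2 + V))/3 = -(-V + V/(2 + V))/3 = V/3 - V/(3*(2 + V)))
v*w(-7) = -22*(-7)*(1 - 7)/(2 - 7) = -22*(-7)*(-6)/(-5) = -22*(-7)*(-1)*(-6)/5 = -66*(-14/5) = 924/5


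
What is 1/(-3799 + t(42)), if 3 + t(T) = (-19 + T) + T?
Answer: -1/3737 ≈ -0.00026759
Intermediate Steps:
t(T) = -22 + 2*T (t(T) = -3 + ((-19 + T) + T) = -3 + (-19 + 2*T) = -22 + 2*T)
1/(-3799 + t(42)) = 1/(-3799 + (-22 + 2*42)) = 1/(-3799 + (-22 + 84)) = 1/(-3799 + 62) = 1/(-3737) = -1/3737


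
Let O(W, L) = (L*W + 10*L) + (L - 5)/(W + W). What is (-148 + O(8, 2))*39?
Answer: -70005/16 ≈ -4375.3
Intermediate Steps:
O(W, L) = 10*L + L*W + (-5 + L)/(2*W) (O(W, L) = (10*L + L*W) + (-5 + L)/((2*W)) = (10*L + L*W) + (-5 + L)*(1/(2*W)) = (10*L + L*W) + (-5 + L)/(2*W) = 10*L + L*W + (-5 + L)/(2*W))
(-148 + O(8, 2))*39 = (-148 + (½)*(-5 + 2 + 2*2*8*(10 + 8))/8)*39 = (-148 + (½)*(⅛)*(-5 + 2 + 2*2*8*18))*39 = (-148 + (½)*(⅛)*(-5 + 2 + 576))*39 = (-148 + (½)*(⅛)*573)*39 = (-148 + 573/16)*39 = -1795/16*39 = -70005/16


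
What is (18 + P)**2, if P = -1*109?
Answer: 8281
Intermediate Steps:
P = -109
(18 + P)**2 = (18 - 109)**2 = (-91)**2 = 8281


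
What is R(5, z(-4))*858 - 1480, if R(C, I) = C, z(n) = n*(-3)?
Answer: 2810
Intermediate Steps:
z(n) = -3*n
R(5, z(-4))*858 - 1480 = 5*858 - 1480 = 4290 - 1480 = 2810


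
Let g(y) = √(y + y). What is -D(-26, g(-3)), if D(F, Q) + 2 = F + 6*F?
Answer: 184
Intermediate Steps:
g(y) = √2*√y (g(y) = √(2*y) = √2*√y)
D(F, Q) = -2 + 7*F (D(F, Q) = -2 + (F + 6*F) = -2 + 7*F)
-D(-26, g(-3)) = -(-2 + 7*(-26)) = -(-2 - 182) = -1*(-184) = 184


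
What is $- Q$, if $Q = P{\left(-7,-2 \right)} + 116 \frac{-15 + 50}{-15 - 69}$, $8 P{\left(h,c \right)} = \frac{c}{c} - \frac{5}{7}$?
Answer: $\frac{4057}{84} \approx 48.298$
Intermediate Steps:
$P{\left(h,c \right)} = \frac{1}{28}$ ($P{\left(h,c \right)} = \frac{\frac{c}{c} - \frac{5}{7}}{8} = \frac{1 - \frac{5}{7}}{8} = \frac{1}{8} \cdot \frac{2}{7} = \frac{1}{28}$)
$Q = - \frac{4057}{84}$ ($Q = \frac{1}{28} + 116 \frac{-15 + 50}{-15 - 69} = \frac{1}{28} + 116 \frac{35}{-84} = \frac{1}{28} + 116 \cdot 35 \left(- \frac{1}{84}\right) = \frac{1}{28} + 116 \left(- \frac{5}{12}\right) = \frac{1}{28} - \frac{145}{3} = - \frac{4057}{84} \approx -48.298$)
$- Q = \left(-1\right) \left(- \frac{4057}{84}\right) = \frac{4057}{84}$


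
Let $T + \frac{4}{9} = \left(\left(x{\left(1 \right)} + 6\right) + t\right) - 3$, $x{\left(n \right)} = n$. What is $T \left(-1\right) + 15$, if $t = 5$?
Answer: $\frac{58}{9} \approx 6.4444$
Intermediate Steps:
$T = \frac{77}{9}$ ($T = - \frac{4}{9} + \left(\left(\left(1 + 6\right) + 5\right) - 3\right) = - \frac{4}{9} + \left(\left(7 + 5\right) - 3\right) = - \frac{4}{9} + \left(12 - 3\right) = - \frac{4}{9} + 9 = \frac{77}{9} \approx 8.5556$)
$T \left(-1\right) + 15 = \frac{77}{9} \left(-1\right) + 15 = - \frac{77}{9} + 15 = \frac{58}{9}$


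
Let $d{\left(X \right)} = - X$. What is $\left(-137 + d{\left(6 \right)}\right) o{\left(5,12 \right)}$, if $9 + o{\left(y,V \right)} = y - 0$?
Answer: $572$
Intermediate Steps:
$o{\left(y,V \right)} = -9 + y$ ($o{\left(y,V \right)} = -9 + \left(y - 0\right) = -9 + \left(y + 0\right) = -9 + y$)
$\left(-137 + d{\left(6 \right)}\right) o{\left(5,12 \right)} = \left(-137 - 6\right) \left(-9 + 5\right) = \left(-137 - 6\right) \left(-4\right) = \left(-143\right) \left(-4\right) = 572$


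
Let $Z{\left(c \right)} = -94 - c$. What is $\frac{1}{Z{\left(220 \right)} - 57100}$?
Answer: $- \frac{1}{57414} \approx -1.7417 \cdot 10^{-5}$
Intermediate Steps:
$\frac{1}{Z{\left(220 \right)} - 57100} = \frac{1}{\left(-94 - 220\right) - 57100} = \frac{1}{-314 - 57100} = \frac{1}{-57414} = - \frac{1}{57414}$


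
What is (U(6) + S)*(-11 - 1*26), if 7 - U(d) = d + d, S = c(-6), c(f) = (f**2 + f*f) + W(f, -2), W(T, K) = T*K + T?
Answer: -2701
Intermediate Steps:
W(T, K) = T + K*T (W(T, K) = K*T + T = T + K*T)
c(f) = -f + 2*f**2 (c(f) = (f**2 + f*f) + f*(1 - 2) = (f**2 + f**2) + f*(-1) = 2*f**2 - f = -f + 2*f**2)
S = 78 (S = -6*(-1 + 2*(-6)) = -6*(-1 - 12) = -6*(-13) = 78)
U(d) = 7 - 2*d (U(d) = 7 - (d + d) = 7 - 2*d)
(U(6) + S)*(-11 - 1*26) = ((7 - 2*6) + 78)*(-11 - 1*26) = ((7 - 12) + 78)*(-11 - 26) = (-5 + 78)*(-37) = 73*(-37) = -2701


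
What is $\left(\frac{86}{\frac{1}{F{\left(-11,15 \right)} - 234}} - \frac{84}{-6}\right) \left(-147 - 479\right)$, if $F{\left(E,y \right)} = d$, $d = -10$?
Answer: $13127220$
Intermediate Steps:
$F{\left(E,y \right)} = -10$
$\left(\frac{86}{\frac{1}{F{\left(-11,15 \right)} - 234}} - \frac{84}{-6}\right) \left(-147 - 479\right) = \left(\frac{86}{\frac{1}{-10 - 234}} - \frac{84}{-6}\right) \left(-147 - 479\right) = \left(\frac{86}{\frac{1}{-244}} - -14\right) \left(-626\right) = \left(\frac{86}{- \frac{1}{244}} + 14\right) \left(-626\right) = \left(86 \left(-244\right) + 14\right) \left(-626\right) = \left(-20984 + 14\right) \left(-626\right) = \left(-20970\right) \left(-626\right) = 13127220$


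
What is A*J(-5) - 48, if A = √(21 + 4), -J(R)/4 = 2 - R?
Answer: -188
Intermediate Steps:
J(R) = -8 + 4*R (J(R) = -4*(2 - R) = -8 + 4*R)
A = 5 (A = √25 = 5)
A*J(-5) - 48 = 5*(-8 + 4*(-5)) - 48 = 5*(-8 - 20) - 48 = 5*(-28) - 48 = -140 - 48 = -188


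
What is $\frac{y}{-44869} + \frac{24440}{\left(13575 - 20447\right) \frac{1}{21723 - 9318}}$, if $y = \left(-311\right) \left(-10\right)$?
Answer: $- \frac{1700415503465}{38542471} \approx -44118.0$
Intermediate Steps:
$y = 3110$
$\frac{y}{-44869} + \frac{24440}{\left(13575 - 20447\right) \frac{1}{21723 - 9318}} = \frac{3110}{-44869} + \frac{24440}{\left(13575 - 20447\right) \frac{1}{21723 - 9318}} = 3110 \left(- \frac{1}{44869}\right) + \frac{24440}{\left(-6872\right) \frac{1}{12405}} = - \frac{3110}{44869} + \frac{24440}{\left(-6872\right) \frac{1}{12405}} = - \frac{3110}{44869} + \frac{24440}{- \frac{6872}{12405}} = - \frac{3110}{44869} + 24440 \left(- \frac{12405}{6872}\right) = - \frac{3110}{44869} - \frac{37897275}{859} = - \frac{1700415503465}{38542471}$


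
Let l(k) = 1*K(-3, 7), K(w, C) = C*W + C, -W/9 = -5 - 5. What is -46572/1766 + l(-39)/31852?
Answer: -741143201/28125316 ≈ -26.351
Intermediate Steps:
W = 90 (W = -9*(-5 - 5) = -9*(-10) = 90)
K(w, C) = 91*C (K(w, C) = C*90 + C = 90*C + C = 91*C)
l(k) = 637 (l(k) = 1*(91*7) = 1*637 = 637)
-46572/1766 + l(-39)/31852 = -46572/1766 + 637/31852 = -46572*1/1766 + 637*(1/31852) = -23286/883 + 637/31852 = -741143201/28125316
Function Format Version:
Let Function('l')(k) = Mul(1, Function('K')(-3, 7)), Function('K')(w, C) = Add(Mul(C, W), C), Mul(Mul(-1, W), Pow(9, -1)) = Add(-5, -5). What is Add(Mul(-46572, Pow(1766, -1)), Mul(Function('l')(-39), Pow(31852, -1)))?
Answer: Rational(-741143201, 28125316) ≈ -26.351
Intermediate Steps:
W = 90 (W = Mul(-9, Add(-5, -5)) = Mul(-9, -10) = 90)
Function('K')(w, C) = Mul(91, C) (Function('K')(w, C) = Add(Mul(C, 90), C) = Add(Mul(90, C), C) = Mul(91, C))
Function('l')(k) = 637 (Function('l')(k) = Mul(1, Mul(91, 7)) = Mul(1, 637) = 637)
Add(Mul(-46572, Pow(1766, -1)), Mul(Function('l')(-39), Pow(31852, -1))) = Add(Mul(-46572, Pow(1766, -1)), Mul(637, Pow(31852, -1))) = Add(Mul(-46572, Rational(1, 1766)), Mul(637, Rational(1, 31852))) = Add(Rational(-23286, 883), Rational(637, 31852)) = Rational(-741143201, 28125316)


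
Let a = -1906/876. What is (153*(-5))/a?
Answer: 335070/953 ≈ 351.59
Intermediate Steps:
a = -953/438 (a = -1906*1/876 = -953/438 ≈ -2.1758)
(153*(-5))/a = (153*(-5))/(-953/438) = -765*(-438/953) = 335070/953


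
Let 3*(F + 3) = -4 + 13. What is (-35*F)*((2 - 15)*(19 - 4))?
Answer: 0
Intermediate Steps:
F = 0 (F = -3 + (-4 + 13)/3 = -3 + (⅓)*9 = -3 + 3 = 0)
(-35*F)*((2 - 15)*(19 - 4)) = (-35*0)*((2 - 15)*(19 - 4)) = 0*(-13*15) = 0*(-195) = 0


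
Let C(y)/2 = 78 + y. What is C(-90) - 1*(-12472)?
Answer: 12448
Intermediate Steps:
C(y) = 156 + 2*y (C(y) = 2*(78 + y) = 156 + 2*y)
C(-90) - 1*(-12472) = (156 + 2*(-90)) - 1*(-12472) = (156 - 180) + 12472 = -24 + 12472 = 12448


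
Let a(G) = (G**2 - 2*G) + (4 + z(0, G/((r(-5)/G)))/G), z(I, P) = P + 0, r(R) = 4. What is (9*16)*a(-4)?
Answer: 3888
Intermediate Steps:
z(I, P) = P
a(G) = 4 + G**2 - 7*G/4 (a(G) = (G**2 - 2*G) + (4 + (G/((4/G)))/G) = (G**2 - 2*G) + (4 + (G*(G/4))/G) = (G**2 - 2*G) + (4 + (G**2/4)/G) = (G**2 - 2*G) + (4 + G/4) = 4 + G**2 - 7*G/4)
(9*16)*a(-4) = (9*16)*(4 + (-4)**2 - 7/4*(-4)) = 144*(4 + 16 + 7) = 144*27 = 3888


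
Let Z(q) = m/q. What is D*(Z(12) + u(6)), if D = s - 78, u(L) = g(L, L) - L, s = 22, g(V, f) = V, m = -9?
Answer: 42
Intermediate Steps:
u(L) = 0 (u(L) = L - L = 0)
D = -56 (D = 22 - 78 = -56)
Z(q) = -9/q
D*(Z(12) + u(6)) = -56*(-9/12 + 0) = -56*(-9*1/12 + 0) = -56*(-¾ + 0) = -56*(-¾) = 42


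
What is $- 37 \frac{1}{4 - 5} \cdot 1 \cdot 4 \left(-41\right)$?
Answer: $-6068$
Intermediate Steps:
$- 37 \frac{1}{4 - 5} \cdot 1 \cdot 4 \left(-41\right) = - 37 \frac{1}{-1} \cdot 1 \cdot 4 \left(-41\right) = - 37 \left(-1\right) 1 \cdot 4 \left(-41\right) = - 37 \left(\left(-1\right) 4\right) \left(-41\right) = \left(-37\right) \left(-4\right) \left(-41\right) = 148 \left(-41\right) = -6068$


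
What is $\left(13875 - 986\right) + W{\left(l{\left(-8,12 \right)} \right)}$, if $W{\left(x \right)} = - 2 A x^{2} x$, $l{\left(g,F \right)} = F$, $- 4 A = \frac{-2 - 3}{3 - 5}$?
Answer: $15049$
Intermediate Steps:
$A = - \frac{5}{8}$ ($A = - \frac{\left(-2 - 3\right) \frac{1}{3 - 5}}{4} = - \frac{\left(-5\right) \frac{1}{-2}}{4} = - \frac{\left(-5\right) \left(- \frac{1}{2}\right)}{4} = \left(- \frac{1}{4}\right) \frac{5}{2} = - \frac{5}{8} \approx -0.625$)
$W{\left(x \right)} = \frac{5 x^{3}}{4}$ ($W{\left(x \right)} = - 2 \left(- \frac{5 x^{2}}{8}\right) x = \frac{5 x^{2}}{4} x = \frac{5 x^{3}}{4}$)
$\left(13875 - 986\right) + W{\left(l{\left(-8,12 \right)} \right)} = \left(13875 - 986\right) + \frac{5 \cdot 12^{3}}{4} = 12889 + \frac{5}{4} \cdot 1728 = 12889 + 2160 = 15049$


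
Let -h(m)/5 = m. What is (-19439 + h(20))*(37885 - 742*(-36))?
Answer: -1262160783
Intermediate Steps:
h(m) = -5*m
(-19439 + h(20))*(37885 - 742*(-36)) = (-19439 - 5*20)*(37885 - 742*(-36)) = (-19439 - 100)*(37885 + 26712) = -19539*64597 = -1262160783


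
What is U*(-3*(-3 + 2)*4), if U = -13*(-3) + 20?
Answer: 708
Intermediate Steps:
U = 59 (U = 39 + 20 = 59)
U*(-3*(-3 + 2)*4) = 59*(-3*(-3 + 2)*4) = 59*(-3*(-1)*4) = 59*(3*4) = 59*12 = 708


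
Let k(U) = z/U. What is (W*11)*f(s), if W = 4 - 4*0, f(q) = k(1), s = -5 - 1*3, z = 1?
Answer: 44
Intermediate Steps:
s = -8 (s = -5 - 3 = -8)
k(U) = 1/U
f(q) = 1 (f(q) = 1/1 = 1)
W = 4 (W = 4 + 0 = 4)
(W*11)*f(s) = (4*11)*1 = 44*1 = 44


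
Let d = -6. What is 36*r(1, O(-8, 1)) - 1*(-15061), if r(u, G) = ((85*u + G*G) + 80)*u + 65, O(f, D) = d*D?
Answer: 24637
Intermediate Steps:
O(f, D) = -6*D
r(u, G) = 65 + u*(80 + G**2 + 85*u) (r(u, G) = ((85*u + G**2) + 80)*u + 65 = ((G**2 + 85*u) + 80)*u + 65 = (80 + G**2 + 85*u)*u + 65 = u*(80 + G**2 + 85*u) + 65 = 65 + u*(80 + G**2 + 85*u))
36*r(1, O(-8, 1)) - 1*(-15061) = 36*(65 + 80*1 + 85*1**2 + 1*(-6*1)**2) - 1*(-15061) = 36*(65 + 80 + 85*1 + 1*(-6)**2) + 15061 = 36*(65 + 80 + 85 + 1*36) + 15061 = 36*(65 + 80 + 85 + 36) + 15061 = 36*266 + 15061 = 9576 + 15061 = 24637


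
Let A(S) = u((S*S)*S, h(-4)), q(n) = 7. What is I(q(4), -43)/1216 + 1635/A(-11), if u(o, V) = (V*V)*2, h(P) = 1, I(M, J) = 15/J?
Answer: 42745425/52288 ≈ 817.50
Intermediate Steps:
u(o, V) = 2*V**2 (u(o, V) = V**2*2 = 2*V**2)
A(S) = 2 (A(S) = 2*1**2 = 2*1 = 2)
I(q(4), -43)/1216 + 1635/A(-11) = (15/(-43))/1216 + 1635/2 = (15*(-1/43))*(1/1216) + 1635*(1/2) = -15/43*1/1216 + 1635/2 = -15/52288 + 1635/2 = 42745425/52288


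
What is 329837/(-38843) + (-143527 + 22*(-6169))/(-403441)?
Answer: -122223055582/15670858763 ≈ -7.7994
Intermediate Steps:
329837/(-38843) + (-143527 + 22*(-6169))/(-403441) = 329837*(-1/38843) + (-143527 - 135718)*(-1/403441) = -329837/38843 - 279245*(-1/403441) = -329837/38843 + 279245/403441 = -122223055582/15670858763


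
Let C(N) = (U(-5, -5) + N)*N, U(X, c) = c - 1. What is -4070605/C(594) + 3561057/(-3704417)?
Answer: -211986959257/16803235512 ≈ -12.616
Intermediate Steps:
U(X, c) = -1 + c
C(N) = N*(-6 + N) (C(N) = ((-1 - 5) + N)*N = (-6 + N)*N = N*(-6 + N))
-4070605/C(594) + 3561057/(-3704417) = -4070605*1/(594*(-6 + 594)) + 3561057/(-3704417) = -4070605/(594*588) + 3561057*(-1/3704417) = -4070605/349272 - 3561057/3704417 = -4070605*1/349272 - 3561057/3704417 = -52865/4536 - 3561057/3704417 = -211986959257/16803235512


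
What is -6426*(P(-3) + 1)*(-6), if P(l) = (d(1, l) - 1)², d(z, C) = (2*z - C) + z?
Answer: 1002456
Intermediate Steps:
d(z, C) = -C + 3*z (d(z, C) = (-C + 2*z) + z = -C + 3*z)
P(l) = (2 - l)² (P(l) = ((-l + 3*1) - 1)² = ((-l + 3) - 1)² = ((3 - l) - 1)² = (2 - l)²)
-6426*(P(-3) + 1)*(-6) = -6426*((-2 - 3)² + 1)*(-6) = -6426*((-5)² + 1)*(-6) = -6426*(25 + 1)*(-6) = -167076*(-6) = -6426*(-156) = 1002456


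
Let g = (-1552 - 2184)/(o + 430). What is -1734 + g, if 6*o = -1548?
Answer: -75496/43 ≈ -1755.7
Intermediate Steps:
o = -258 (o = (1/6)*(-1548) = -258)
g = -934/43 (g = (-1552 - 2184)/(-258 + 430) = -3736/172 = -3736*1/172 = -934/43 ≈ -21.721)
-1734 + g = -1734 - 934/43 = -75496/43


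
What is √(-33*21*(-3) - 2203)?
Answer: 2*I*√31 ≈ 11.136*I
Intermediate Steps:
√(-33*21*(-3) - 2203) = √(-693*(-3) - 2203) = √(2079 - 2203) = √(-124) = 2*I*√31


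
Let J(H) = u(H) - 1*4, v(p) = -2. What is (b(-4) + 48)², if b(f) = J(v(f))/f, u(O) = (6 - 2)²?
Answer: 2025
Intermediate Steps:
u(O) = 16 (u(O) = 4² = 16)
J(H) = 12 (J(H) = 16 - 1*4 = 16 - 4 = 12)
b(f) = 12/f
(b(-4) + 48)² = (12/(-4) + 48)² = (12*(-¼) + 48)² = (-3 + 48)² = 45² = 2025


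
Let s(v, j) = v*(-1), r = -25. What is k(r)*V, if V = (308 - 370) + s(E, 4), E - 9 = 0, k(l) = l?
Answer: 1775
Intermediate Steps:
E = 9 (E = 9 + 0 = 9)
s(v, j) = -v
V = -71 (V = (308 - 370) - 1*9 = -62 - 9 = -71)
k(r)*V = -25*(-71) = 1775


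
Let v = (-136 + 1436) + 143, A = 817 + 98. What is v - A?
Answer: 528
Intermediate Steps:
A = 915
v = 1443 (v = 1300 + 143 = 1443)
v - A = 1443 - 1*915 = 1443 - 915 = 528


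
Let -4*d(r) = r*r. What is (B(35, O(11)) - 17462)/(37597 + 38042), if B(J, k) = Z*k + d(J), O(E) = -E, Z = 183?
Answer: -26375/100852 ≈ -0.26152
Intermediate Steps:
d(r) = -r**2/4 (d(r) = -r*r/4 = -r**2/4)
B(J, k) = 183*k - J**2/4
(B(35, O(11)) - 17462)/(37597 + 38042) = ((183*(-1*11) - 1/4*35**2) - 17462)/(37597 + 38042) = ((183*(-11) - 1/4*1225) - 17462)/75639 = ((-2013 - 1225/4) - 17462)*(1/75639) = (-9277/4 - 17462)*(1/75639) = -79125/4*1/75639 = -26375/100852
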